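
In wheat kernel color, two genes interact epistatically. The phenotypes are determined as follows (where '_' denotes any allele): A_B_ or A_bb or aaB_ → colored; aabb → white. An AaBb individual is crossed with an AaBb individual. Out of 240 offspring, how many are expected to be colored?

Cross: AaBb × AaBb — consider each gene separately:
A gene: Aa × Aa → 1 AA, 2 Aa, 1 aa → 3 A_ : 1 aa (out of 4)
B gene: Bb × Bb → 1 BB, 2 Bb, 1 bb → 3 B_ : 1 bb (out of 4)
Genotype classes (out of 4 × 4 = 16): A_B_ = 3×3 = 9; A_bb = 3×1 = 3; aaB_ = 1×3 = 3; aabb = 1×1 = 1
Apply the phenotype rules: A_B_ (9) + A_bb (3) + aaB_ (3) → colored; aabb (1) → white
Phenotype counts (out of 16): 15 colored, 1 white
colored: 15 out of 16 → fraction 15/16
Expected count = 15/16 × 240 = 225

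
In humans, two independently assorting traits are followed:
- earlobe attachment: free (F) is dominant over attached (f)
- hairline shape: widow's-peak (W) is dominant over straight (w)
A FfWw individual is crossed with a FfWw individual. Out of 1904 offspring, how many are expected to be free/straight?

Dihybrid cross FfWw × FfWw — consider each gene separately:
earlobe attachment: Ff × Ff → 1 FF, 2 Ff, 1 ff → 3 F_ : 1 ff (out of 4)
hairline shape: Ww × Ww → 1 WW, 2 Ww, 1 ww → 3 W_ : 1 ww (out of 4)
Combine (counts out of 4 × 4 = 16): free/widow's-peak (F_W_) = 3×3 = 9; free/straight (F_ww) = 3×1 = 3; attached/widow's-peak (ffW_) = 1×3 = 3; attached/straight (ffww) = 1×1 = 1
Phenotype counts (out of 16): 9 free/widow's-peak, 3 free/straight, 3 attached/widow's-peak, 1 attached/straight
free/straight: 3 out of 16 → fraction 3/16
Expected count = 3/16 × 1904 = 357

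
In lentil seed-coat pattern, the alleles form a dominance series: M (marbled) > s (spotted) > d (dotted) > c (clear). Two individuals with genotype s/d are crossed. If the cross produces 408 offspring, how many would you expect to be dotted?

Cross: s/d × s/d
Allele dominance: M > s > d > c
Offspring genotypes: 1 s/s, 2 s/d, 1 d/d
Phenotype counts: 3 spotted, 1 dotted
dotted: 1 out of 4 → fraction 1/4
Expected count = 1/4 × 408 = 102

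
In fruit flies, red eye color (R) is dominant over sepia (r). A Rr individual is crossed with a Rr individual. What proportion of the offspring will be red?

Punnett square for Rr × Rr:
Offspring genotypes: 1 RR, 2 Rr, 1 rr
red: 3, sepia: 1
red: 3 out of 4
Probability: 3/4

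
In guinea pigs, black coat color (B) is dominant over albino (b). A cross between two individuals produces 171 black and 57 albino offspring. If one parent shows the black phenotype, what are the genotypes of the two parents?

Observed offspring: 171 black, 57 albino
The observed ratio simplifies to 3:1. Albino (bb) offspring appear, so each parent must contribute one b allele. The parent stated to show black carries B, so it is Bb. The other parent is then either Bb or bb: Bb × bb would give a 1:1 split, whereas Bb × Bb gives 3:1 — matching the data. So both parents are heterozygous (Bb × Bb).
Parent genotypes: Bb × Bb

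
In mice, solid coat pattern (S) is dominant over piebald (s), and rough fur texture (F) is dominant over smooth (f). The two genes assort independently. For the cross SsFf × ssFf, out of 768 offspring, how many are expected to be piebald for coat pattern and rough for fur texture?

Dihybrid cross SsFf × ssFf — consider each gene separately:
coat pattern: Ss × ss → 2 Ss, 2 ss → 2 S_ : 2 ss (out of 4)
fur texture: Ff × Ff → 1 FF, 2 Ff, 1 ff → 3 F_ : 1 ff (out of 4)
Looking for: piebald (ss) and rough (F_)
P(piebald) = 2/4, P(rough) = 3/4
P(both) = 2/4 × 3/4 = 6/16 = 3/8
Expected count = 3/8 × 768 = 288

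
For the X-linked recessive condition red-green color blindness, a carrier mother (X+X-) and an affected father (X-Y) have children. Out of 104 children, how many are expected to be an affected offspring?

Cross: X+X- × X-Y
Offspring: 1 X+X-, 1 X+Y, 1 X-X-, 1 X-Y
Probability of an affected offspring: 2/4 = 1/2
Expected count = 1/2 × 104 = 52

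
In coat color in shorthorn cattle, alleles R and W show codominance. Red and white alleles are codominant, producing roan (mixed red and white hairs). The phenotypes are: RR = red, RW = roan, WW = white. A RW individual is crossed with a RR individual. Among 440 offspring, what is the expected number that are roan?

Punnett square for RW × RR:
Offspring genotypes: 2 RR, 2 RW
Phenotype counts: 2 red, 2 roan
roan: 2 out of 4 → fraction 1/2
Expected count = 1/2 × 440 = 220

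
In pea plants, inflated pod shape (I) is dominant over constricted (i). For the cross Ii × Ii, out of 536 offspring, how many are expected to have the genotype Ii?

Punnett square for Ii × Ii:
Offspring genotypes: 1 II, 2 Ii, 1 ii
Total offspring: 4
Count with target: 2
Probability: 2/4 = 1/2
Expected count = 1/2 × 536 = 268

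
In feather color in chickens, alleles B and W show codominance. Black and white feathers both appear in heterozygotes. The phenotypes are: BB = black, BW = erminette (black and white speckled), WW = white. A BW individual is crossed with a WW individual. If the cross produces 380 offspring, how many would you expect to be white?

Punnett square for BW × WW:
Offspring genotypes: 2 BW, 2 WW
Phenotype counts: 2 erminette (black and white speckled), 2 white
white: 2 out of 4 → fraction 1/2
Expected count = 1/2 × 380 = 190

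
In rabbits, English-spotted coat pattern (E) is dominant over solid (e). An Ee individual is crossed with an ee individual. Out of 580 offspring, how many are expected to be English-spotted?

Punnett square for Ee × ee:
Offspring genotypes: 2 Ee, 2 ee
English-spotted: 2, solid: 2
English-spotted: 2 out of 4 → fraction 1/2
Expected count = 1/2 × 580 = 290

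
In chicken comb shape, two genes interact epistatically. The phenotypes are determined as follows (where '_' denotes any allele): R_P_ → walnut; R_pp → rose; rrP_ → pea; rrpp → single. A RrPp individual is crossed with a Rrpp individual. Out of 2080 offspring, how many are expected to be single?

Cross: RrPp × Rrpp — consider each gene separately:
R gene: Rr × Rr → 1 RR, 2 Rr, 1 rr → 3 R_ : 1 rr (out of 4)
P gene: Pp × pp → 2 Pp, 2 pp → 2 P_ : 2 pp (out of 4)
Genotype classes (out of 4 × 4 = 16): R_P_ = 3×2 = 6; R_pp = 3×2 = 6; rrP_ = 1×2 = 2; rrpp = 1×2 = 2
Apply the phenotype rules: R_P_ (6) → walnut; R_pp (6) → rose; rrP_ (2) → pea; rrpp (2) → single
Phenotype counts (out of 16): 6 walnut, 6 rose, 2 pea, 2 single
single: 2 out of 16 → fraction 1/8
Expected count = 1/8 × 2080 = 260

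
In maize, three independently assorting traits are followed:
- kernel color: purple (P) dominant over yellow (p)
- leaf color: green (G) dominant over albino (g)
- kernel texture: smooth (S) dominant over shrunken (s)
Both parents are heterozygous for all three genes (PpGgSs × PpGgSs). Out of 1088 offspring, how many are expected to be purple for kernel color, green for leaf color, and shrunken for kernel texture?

Trihybrid cross: PpGgSs × PpGgSs
Each trait segregates independently with a 3:1 phenotypic ratio, so each gene contributes 3/4 (dominant) or 1/4 (recessive).
Target: purple (kernel color), green (leaf color), shrunken (kernel texture)
Probability = product of independent per-trait probabilities
= 3/4 × 3/4 × 1/4 = 9/64
Expected count = 9/64 × 1088 = 153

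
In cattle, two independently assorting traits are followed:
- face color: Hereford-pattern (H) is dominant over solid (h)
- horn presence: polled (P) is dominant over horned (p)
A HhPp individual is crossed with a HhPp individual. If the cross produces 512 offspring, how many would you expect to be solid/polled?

Dihybrid cross HhPp × HhPp — consider each gene separately:
face color: Hh × Hh → 1 HH, 2 Hh, 1 hh → 3 H_ : 1 hh (out of 4)
horn presence: Pp × Pp → 1 PP, 2 Pp, 1 pp → 3 P_ : 1 pp (out of 4)
Combine (counts out of 4 × 4 = 16): Hereford-pattern/polled (H_P_) = 3×3 = 9; Hereford-pattern/horned (H_pp) = 3×1 = 3; solid/polled (hhP_) = 1×3 = 3; solid/horned (hhpp) = 1×1 = 1
Phenotype counts (out of 16): 9 Hereford-pattern/polled, 3 Hereford-pattern/horned, 3 solid/polled, 1 solid/horned
solid/polled: 3 out of 16 → fraction 3/16
Expected count = 3/16 × 512 = 96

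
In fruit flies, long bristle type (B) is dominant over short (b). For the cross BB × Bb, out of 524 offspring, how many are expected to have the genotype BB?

Punnett square for BB × Bb:
Offspring genotypes: 2 BB, 2 Bb
Total offspring: 4
Count with target: 2
Probability: 2/4 = 1/2
Expected count = 1/2 × 524 = 262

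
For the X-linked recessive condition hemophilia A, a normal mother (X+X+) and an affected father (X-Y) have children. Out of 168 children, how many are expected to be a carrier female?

Cross: X+X+ × X-Y
Offspring: 2 X+X-, 2 X+Y
Probability of a carrier female: 2/4 = 1/2
Expected count = 1/2 × 168 = 84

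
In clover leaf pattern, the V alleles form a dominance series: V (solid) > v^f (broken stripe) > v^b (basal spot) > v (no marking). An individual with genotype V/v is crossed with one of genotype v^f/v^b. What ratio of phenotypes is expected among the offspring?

Cross: V/v × v^f/v^b
Allele dominance: V > v^f > v^b > v
Offspring genotypes: 1 V/v^f, 1 V/v^b, 1 v^f/v, 1 v^b/v
Phenotype counts: 2 solid, 1 broken stripe, 1 basal spot
Ratio: 2 solid : 1 broken stripe : 1 basal spot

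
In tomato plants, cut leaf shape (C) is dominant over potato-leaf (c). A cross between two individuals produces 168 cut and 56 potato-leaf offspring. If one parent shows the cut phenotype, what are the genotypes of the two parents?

Observed offspring: 168 cut, 56 potato-leaf
The observed ratio simplifies to 3:1. Potato-leaf (cc) offspring appear, so each parent must contribute one c allele. The parent stated to show cut carries C, so it is Cc. The other parent is then either Cc or cc: Cc × cc would give a 1:1 split, whereas Cc × Cc gives 3:1 — matching the data. So both parents are heterozygous (Cc × Cc).
Parent genotypes: Cc × Cc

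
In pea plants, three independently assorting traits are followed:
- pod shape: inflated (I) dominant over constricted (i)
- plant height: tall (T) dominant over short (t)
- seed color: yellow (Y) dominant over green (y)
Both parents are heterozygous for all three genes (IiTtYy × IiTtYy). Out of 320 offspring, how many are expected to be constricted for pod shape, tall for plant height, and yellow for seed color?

Trihybrid cross: IiTtYy × IiTtYy
Each trait segregates independently with a 3:1 phenotypic ratio, so each gene contributes 3/4 (dominant) or 1/4 (recessive).
Target: constricted (pod shape), tall (plant height), yellow (seed color)
Probability = product of independent per-trait probabilities
= 1/4 × 3/4 × 3/4 = 9/64
Expected count = 9/64 × 320 = 45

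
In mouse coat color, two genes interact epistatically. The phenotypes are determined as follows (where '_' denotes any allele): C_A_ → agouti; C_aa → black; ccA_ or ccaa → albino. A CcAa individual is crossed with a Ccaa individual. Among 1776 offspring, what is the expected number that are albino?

Cross: CcAa × Ccaa — consider each gene separately:
C gene: Cc × Cc → 1 CC, 2 Cc, 1 cc → 3 C_ : 1 cc (out of 4)
A gene: Aa × aa → 2 Aa, 2 aa → 2 A_ : 2 aa (out of 4)
Genotype classes (out of 4 × 4 = 16): C_A_ = 3×2 = 6; C_aa = 3×2 = 6; ccA_ = 1×2 = 2; ccaa = 1×2 = 2
Apply the phenotype rules: C_A_ (6) → agouti; C_aa (6) → black; ccA_ (2) + ccaa (2) → albino
Phenotype counts (out of 16): 6 agouti, 6 black, 4 albino
albino: 4 out of 16 → fraction 1/4
Expected count = 1/4 × 1776 = 444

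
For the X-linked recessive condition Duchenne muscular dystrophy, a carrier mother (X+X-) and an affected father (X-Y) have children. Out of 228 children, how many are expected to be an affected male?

Cross: X+X- × X-Y
Offspring: 1 X+X-, 1 X+Y, 1 X-X-, 1 X-Y
Probability of an affected male: 1/4
Expected count = 1/4 × 228 = 57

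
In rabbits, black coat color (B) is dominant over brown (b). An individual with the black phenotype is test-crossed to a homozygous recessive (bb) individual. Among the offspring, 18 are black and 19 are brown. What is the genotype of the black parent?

Test cross: ? × bb
Offspring: 18 black, 19 brown — approximately 1:1.
A 1:1 ratio in a test cross indicates the unknown parent is heterozygous (Bb).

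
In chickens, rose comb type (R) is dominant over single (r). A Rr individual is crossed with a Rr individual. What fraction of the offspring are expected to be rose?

Punnett square for Rr × Rr:
Offspring genotypes: 1 RR, 2 Rr, 1 rr
rose: 3, single: 1
rose: 3 out of 4
Probability: 3/4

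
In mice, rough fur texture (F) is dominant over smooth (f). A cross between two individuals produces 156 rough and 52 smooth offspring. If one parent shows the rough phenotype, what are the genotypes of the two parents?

Observed offspring: 156 rough, 52 smooth
The observed ratio simplifies to 3:1. Smooth (ff) offspring appear, so each parent must contribute one f allele. The parent stated to show rough carries F, so it is Ff. The other parent is then either Ff or ff: Ff × ff would give a 1:1 split, whereas Ff × Ff gives 3:1 — matching the data. So both parents are heterozygous (Ff × Ff).
Parent genotypes: Ff × Ff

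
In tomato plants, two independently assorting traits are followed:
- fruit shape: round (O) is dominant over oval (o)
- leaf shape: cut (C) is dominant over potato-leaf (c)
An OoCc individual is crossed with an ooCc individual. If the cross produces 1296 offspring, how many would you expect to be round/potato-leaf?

Dihybrid cross OoCc × ooCc — consider each gene separately:
fruit shape: Oo × oo → 2 Oo, 2 oo → 2 O_ : 2 oo (out of 4)
leaf shape: Cc × Cc → 1 CC, 2 Cc, 1 cc → 3 C_ : 1 cc (out of 4)
Combine (counts out of 4 × 4 = 16): round/cut (O_C_) = 2×3 = 6; round/potato-leaf (O_cc) = 2×1 = 2; oval/cut (ooC_) = 2×3 = 6; oval/potato-leaf (oocc) = 2×1 = 2
Phenotype counts (out of 16): 6 round/cut, 2 round/potato-leaf, 6 oval/cut, 2 oval/potato-leaf
round/potato-leaf: 2 out of 16 → fraction 1/8
Expected count = 1/8 × 1296 = 162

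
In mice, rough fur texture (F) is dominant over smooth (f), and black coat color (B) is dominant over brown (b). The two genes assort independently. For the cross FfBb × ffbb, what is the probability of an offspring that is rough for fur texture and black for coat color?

Dihybrid cross FfBb × ffbb — consider each gene separately:
fur texture: Ff × ff → 2 Ff, 2 ff → 2 F_ : 2 ff (out of 4)
coat color: Bb × bb → 2 Bb, 2 bb → 2 B_ : 2 bb (out of 4)
Looking for: rough (F_) and black (B_)
P(rough) = 2/4, P(black) = 2/4
P(both) = 2/4 × 2/4 = 4/16 = 1/4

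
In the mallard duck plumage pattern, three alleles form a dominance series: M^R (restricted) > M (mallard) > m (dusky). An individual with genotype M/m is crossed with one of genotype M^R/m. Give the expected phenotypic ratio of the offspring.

Cross: M/m × M^R/m
Allele dominance: M^R > M > m
Offspring genotypes: 1 M^R/M, 1 M/m, 1 M^R/m, 1 m/m
Phenotype counts: 2 restricted, 1 mallard, 1 dusky
Ratio: 2 restricted : 1 mallard : 1 dusky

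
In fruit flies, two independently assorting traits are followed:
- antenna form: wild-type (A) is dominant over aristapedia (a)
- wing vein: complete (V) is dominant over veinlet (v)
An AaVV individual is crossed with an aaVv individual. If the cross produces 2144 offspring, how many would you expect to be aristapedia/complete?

Dihybrid cross AaVV × aaVv — consider each gene separately:
antenna form: Aa × aa → 2 Aa, 2 aa → 2 A_ : 2 aa (out of 4)
wing vein: VV × Vv → 2 VV, 2 Vv → 4 V_ (out of 4)
Combine (counts out of 4 × 4 = 16): wild-type/complete (A_V_) = 2×4 = 8; aristapedia/complete (aaV_) = 2×4 = 8
Phenotype counts (out of 16): 8 wild-type/complete, 8 aristapedia/complete
aristapedia/complete: 8 out of 16 → fraction 1/2
Expected count = 1/2 × 2144 = 1072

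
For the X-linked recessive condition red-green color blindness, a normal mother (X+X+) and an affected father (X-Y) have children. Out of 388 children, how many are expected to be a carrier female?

Cross: X+X+ × X-Y
Offspring: 2 X+X-, 2 X+Y
Probability of a carrier female: 2/4 = 1/2
Expected count = 1/2 × 388 = 194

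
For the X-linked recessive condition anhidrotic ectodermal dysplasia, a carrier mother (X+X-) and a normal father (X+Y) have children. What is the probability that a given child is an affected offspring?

Cross: X+X- × X+Y
Offspring: 1 X+X+, 1 X+Y, 1 X+X-, 1 X-Y
Probability of an affected offspring: 1/4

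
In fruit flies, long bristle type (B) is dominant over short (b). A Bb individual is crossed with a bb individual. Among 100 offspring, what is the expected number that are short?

Punnett square for Bb × bb:
Offspring genotypes: 2 Bb, 2 bb
long: 2, short: 2
short: 2 out of 4 → fraction 1/2
Expected count = 1/2 × 100 = 50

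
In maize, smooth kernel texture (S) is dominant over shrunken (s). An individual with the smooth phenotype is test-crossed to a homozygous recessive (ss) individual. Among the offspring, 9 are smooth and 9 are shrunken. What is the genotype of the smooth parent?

Test cross: ? × ss
Offspring: 9 smooth, 9 shrunken — approximately 1:1.
A 1:1 ratio in a test cross indicates the unknown parent is heterozygous (Ss).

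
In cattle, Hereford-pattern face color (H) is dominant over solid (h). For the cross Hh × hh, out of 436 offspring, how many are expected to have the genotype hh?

Punnett square for Hh × hh:
Offspring genotypes: 2 Hh, 2 hh
Total offspring: 4
Count with target: 2
Probability: 2/4 = 1/2
Expected count = 1/2 × 436 = 218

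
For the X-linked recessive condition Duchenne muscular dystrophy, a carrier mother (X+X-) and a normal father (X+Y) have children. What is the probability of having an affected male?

Cross: X+X- × X+Y
Offspring: 1 X+X+, 1 X+Y, 1 X+X-, 1 X-Y
Probability of an affected male: 1/4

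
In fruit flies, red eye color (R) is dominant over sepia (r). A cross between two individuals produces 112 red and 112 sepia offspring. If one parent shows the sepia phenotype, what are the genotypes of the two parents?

Observed offspring: 112 red, 112 sepia
The observed ratio simplifies to 1:1. One parent shows sepia, so its genotype must be rr. A 1:1 offspring split requires the other parent to be heterozygous (Rr).
Parent genotypes: rr × Rr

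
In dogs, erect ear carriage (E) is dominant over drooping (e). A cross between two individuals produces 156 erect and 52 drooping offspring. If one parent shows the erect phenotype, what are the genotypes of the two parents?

Observed offspring: 156 erect, 52 drooping
The observed ratio simplifies to 3:1. Drooping (ee) offspring appear, so each parent must contribute one e allele. The parent stated to show erect carries E, so it is Ee. The other parent is then either Ee or ee: Ee × ee would give a 1:1 split, whereas Ee × Ee gives 3:1 — matching the data. So both parents are heterozygous (Ee × Ee).
Parent genotypes: Ee × Ee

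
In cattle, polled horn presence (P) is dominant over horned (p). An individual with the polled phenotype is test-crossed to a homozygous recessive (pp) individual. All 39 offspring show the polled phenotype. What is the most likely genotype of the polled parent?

Test cross: ? × pp
All offspring are polled.
If the unknown parent were heterozygous (Pp), about half of 39 offspring would be horned; none are. The unknown parent is most likely homozygous dominant (PP).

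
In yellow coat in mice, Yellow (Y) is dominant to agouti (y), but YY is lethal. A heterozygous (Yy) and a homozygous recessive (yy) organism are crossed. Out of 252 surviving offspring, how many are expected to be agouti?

Cross: Yy × yy
Punnett square offspring (before lethality): 2 Yy, 2 yy
No YY offspring are produced in this cross.
agouti: 2 out of 4 → fraction 1/2
Expected count = 1/2 × 252 = 126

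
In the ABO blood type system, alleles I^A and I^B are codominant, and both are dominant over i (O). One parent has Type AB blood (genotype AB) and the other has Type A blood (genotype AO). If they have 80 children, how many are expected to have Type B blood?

Cross: AB × AO
Possible offspring genotypes: 1 AA, 1 AO, 1 AB, 1 BO
Blood type counts: 2 Type A, 1 Type AB, 1 Type B
Probability of Type B: 1/4
Expected count = 1/4 × 80 = 20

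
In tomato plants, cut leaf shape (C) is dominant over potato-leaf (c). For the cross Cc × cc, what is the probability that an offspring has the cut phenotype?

Punnett square for Cc × cc:
Offspring genotypes: 2 Cc, 2 cc
Total offspring: 4
Count with target: 2
Probability: 2/4 = 1/2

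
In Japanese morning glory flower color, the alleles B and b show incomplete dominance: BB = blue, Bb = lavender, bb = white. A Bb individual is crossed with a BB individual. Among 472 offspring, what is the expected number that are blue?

Punnett square for Bb × BB:
Offspring genotypes: 2 BB, 2 Bb
Phenotype counts: 2 blue, 2 lavender
blue: 2 out of 4 → fraction 1/2
Expected count = 1/2 × 472 = 236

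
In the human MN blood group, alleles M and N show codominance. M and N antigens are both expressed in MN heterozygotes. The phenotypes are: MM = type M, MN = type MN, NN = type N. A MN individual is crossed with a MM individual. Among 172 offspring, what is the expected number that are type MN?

Punnett square for MN × MM:
Offspring genotypes: 2 MM, 2 MN
Phenotype counts: 2 type M, 2 type MN
type MN: 2 out of 4 → fraction 1/2
Expected count = 1/2 × 172 = 86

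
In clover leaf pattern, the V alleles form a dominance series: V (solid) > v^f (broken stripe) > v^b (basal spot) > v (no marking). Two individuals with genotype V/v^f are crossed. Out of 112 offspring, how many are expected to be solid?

Cross: V/v^f × V/v^f
Allele dominance: V > v^f > v^b > v
Offspring genotypes: 1 V/V, 2 V/v^f, 1 v^f/v^f
Phenotype counts: 3 solid, 1 broken stripe
solid: 3 out of 4 → fraction 3/4
Expected count = 3/4 × 112 = 84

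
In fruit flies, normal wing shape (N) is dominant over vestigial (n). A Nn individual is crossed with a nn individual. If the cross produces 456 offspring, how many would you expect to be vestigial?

Punnett square for Nn × nn:
Offspring genotypes: 2 Nn, 2 nn
normal: 2, vestigial: 2
vestigial: 2 out of 4 → fraction 1/2
Expected count = 1/2 × 456 = 228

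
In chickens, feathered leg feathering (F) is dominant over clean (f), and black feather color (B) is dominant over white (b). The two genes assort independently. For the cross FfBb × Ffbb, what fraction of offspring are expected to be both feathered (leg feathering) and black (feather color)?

Dihybrid cross FfBb × Ffbb — consider each gene separately:
leg feathering: Ff × Ff → 1 FF, 2 Ff, 1 ff → 3 F_ : 1 ff (out of 4)
feather color: Bb × bb → 2 Bb, 2 bb → 2 B_ : 2 bb (out of 4)
Looking for: feathered (F_) and black (B_)
P(feathered) = 3/4, P(black) = 2/4
P(both) = 3/4 × 2/4 = 6/16 = 3/8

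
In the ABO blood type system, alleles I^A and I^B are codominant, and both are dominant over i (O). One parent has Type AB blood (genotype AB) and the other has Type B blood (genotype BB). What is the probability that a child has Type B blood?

Cross: AB × BB
Possible offspring genotypes: 2 AB, 2 BB
Blood type counts: 2 Type AB, 2 Type B
Probability of Type B: 2/4 = 1/2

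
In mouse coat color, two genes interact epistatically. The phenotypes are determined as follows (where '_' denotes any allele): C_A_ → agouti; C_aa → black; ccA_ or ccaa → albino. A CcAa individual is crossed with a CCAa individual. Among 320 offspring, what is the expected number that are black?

Cross: CcAa × CCAa — consider each gene separately:
C gene: Cc × CC → 2 CC, 2 Cc → 4 C_ (out of 4)
A gene: Aa × Aa → 1 AA, 2 Aa, 1 aa → 3 A_ : 1 aa (out of 4)
Genotype classes (out of 4 × 4 = 16): C_A_ = 4×3 = 12; C_aa = 4×1 = 4
Apply the phenotype rules: C_A_ (12) → agouti; C_aa (4) → black
Phenotype counts (out of 16): 12 agouti, 4 black
black: 4 out of 16 → fraction 1/4
Expected count = 1/4 × 320 = 80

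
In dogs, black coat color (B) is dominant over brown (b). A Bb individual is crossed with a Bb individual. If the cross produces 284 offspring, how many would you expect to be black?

Punnett square for Bb × Bb:
Offspring genotypes: 1 BB, 2 Bb, 1 bb
black: 3, brown: 1
black: 3 out of 4 → fraction 3/4
Expected count = 3/4 × 284 = 213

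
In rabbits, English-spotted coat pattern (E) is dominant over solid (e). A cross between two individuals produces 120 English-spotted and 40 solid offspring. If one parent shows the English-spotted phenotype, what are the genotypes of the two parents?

Observed offspring: 120 English-spotted, 40 solid
The observed ratio simplifies to 3:1. Solid (ee) offspring appear, so each parent must contribute one e allele. The parent stated to show English-spotted carries E, so it is Ee. The other parent is then either Ee or ee: Ee × ee would give a 1:1 split, whereas Ee × Ee gives 3:1 — matching the data. So both parents are heterozygous (Ee × Ee).
Parent genotypes: Ee × Ee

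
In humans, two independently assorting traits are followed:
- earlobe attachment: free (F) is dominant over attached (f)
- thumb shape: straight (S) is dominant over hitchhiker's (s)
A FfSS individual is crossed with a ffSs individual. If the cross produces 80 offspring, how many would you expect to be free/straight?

Dihybrid cross FfSS × ffSs — consider each gene separately:
earlobe attachment: Ff × ff → 2 Ff, 2 ff → 2 F_ : 2 ff (out of 4)
thumb shape: SS × Ss → 2 SS, 2 Ss → 4 S_ (out of 4)
Combine (counts out of 4 × 4 = 16): free/straight (F_S_) = 2×4 = 8; attached/straight (ffS_) = 2×4 = 8
Phenotype counts (out of 16): 8 free/straight, 8 attached/straight
free/straight: 8 out of 16 → fraction 1/2
Expected count = 1/2 × 80 = 40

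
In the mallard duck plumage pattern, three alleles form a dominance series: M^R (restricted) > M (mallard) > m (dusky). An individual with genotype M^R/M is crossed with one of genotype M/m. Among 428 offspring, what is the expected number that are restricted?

Cross: M^R/M × M/m
Allele dominance: M^R > M > m
Offspring genotypes: 1 M^R/M, 1 M^R/m, 1 M/M, 1 M/m
Phenotype counts: 2 restricted, 2 mallard
restricted: 2 out of 4 → fraction 1/2
Expected count = 1/2 × 428 = 214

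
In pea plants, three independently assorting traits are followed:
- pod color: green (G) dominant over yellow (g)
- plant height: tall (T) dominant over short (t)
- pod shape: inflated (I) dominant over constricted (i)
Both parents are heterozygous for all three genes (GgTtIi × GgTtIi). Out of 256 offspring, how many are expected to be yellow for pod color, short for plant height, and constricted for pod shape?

Trihybrid cross: GgTtIi × GgTtIi
Each trait segregates independently with a 3:1 phenotypic ratio, so each gene contributes 3/4 (dominant) or 1/4 (recessive).
Target: yellow (pod color), short (plant height), constricted (pod shape)
Probability = product of independent per-trait probabilities
= 1/4 × 1/4 × 1/4 = 1/64
Expected count = 1/64 × 256 = 4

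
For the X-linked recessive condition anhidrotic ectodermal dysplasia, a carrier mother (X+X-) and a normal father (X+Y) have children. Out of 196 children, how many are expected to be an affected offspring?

Cross: X+X- × X+Y
Offspring: 1 X+X+, 1 X+Y, 1 X+X-, 1 X-Y
Probability of an affected offspring: 1/4
Expected count = 1/4 × 196 = 49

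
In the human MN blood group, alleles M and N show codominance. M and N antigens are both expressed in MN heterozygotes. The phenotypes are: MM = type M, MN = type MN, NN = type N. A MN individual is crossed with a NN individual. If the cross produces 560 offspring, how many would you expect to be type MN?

Punnett square for MN × NN:
Offspring genotypes: 2 MN, 2 NN
Phenotype counts: 2 type MN, 2 type N
type MN: 2 out of 4 → fraction 1/2
Expected count = 1/2 × 560 = 280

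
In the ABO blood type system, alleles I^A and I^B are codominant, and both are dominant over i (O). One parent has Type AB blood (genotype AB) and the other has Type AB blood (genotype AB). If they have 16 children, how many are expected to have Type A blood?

Cross: AB × AB
Possible offspring genotypes: 1 AA, 2 AB, 1 BB
Blood type counts: 1 Type A, 2 Type AB, 1 Type B
Probability of Type A: 1/4
Expected count = 1/4 × 16 = 4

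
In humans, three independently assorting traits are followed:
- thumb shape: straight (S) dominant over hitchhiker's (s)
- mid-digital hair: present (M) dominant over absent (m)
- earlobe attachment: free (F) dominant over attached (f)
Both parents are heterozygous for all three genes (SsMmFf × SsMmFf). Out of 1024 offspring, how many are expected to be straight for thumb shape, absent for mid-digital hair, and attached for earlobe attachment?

Trihybrid cross: SsMmFf × SsMmFf
Each trait segregates independently with a 3:1 phenotypic ratio, so each gene contributes 3/4 (dominant) or 1/4 (recessive).
Target: straight (thumb shape), absent (mid-digital hair), attached (earlobe attachment)
Probability = product of independent per-trait probabilities
= 3/4 × 1/4 × 1/4 = 3/64
Expected count = 3/64 × 1024 = 48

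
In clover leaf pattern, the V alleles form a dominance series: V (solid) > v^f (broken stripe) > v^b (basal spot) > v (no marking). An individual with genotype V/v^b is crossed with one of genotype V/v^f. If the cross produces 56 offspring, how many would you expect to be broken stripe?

Cross: V/v^b × V/v^f
Allele dominance: V > v^f > v^b > v
Offspring genotypes: 1 V/V, 1 V/v^f, 1 V/v^b, 1 v^f/v^b
Phenotype counts: 3 solid, 1 broken stripe
broken stripe: 1 out of 4 → fraction 1/4
Expected count = 1/4 × 56 = 14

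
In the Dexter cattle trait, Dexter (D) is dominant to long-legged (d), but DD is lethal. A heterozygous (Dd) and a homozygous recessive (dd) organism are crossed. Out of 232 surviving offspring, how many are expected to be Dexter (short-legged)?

Cross: Dd × dd
Punnett square offspring (before lethality): 2 Dd, 2 dd
No DD offspring are produced in this cross.
Dexter (short-legged): 2 out of 4 → fraction 1/2
Expected count = 1/2 × 232 = 116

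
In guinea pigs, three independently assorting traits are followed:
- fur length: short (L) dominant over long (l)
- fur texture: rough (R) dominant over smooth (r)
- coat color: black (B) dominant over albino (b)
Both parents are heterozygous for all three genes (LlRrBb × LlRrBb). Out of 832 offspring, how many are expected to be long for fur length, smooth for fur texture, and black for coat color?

Trihybrid cross: LlRrBb × LlRrBb
Each trait segregates independently with a 3:1 phenotypic ratio, so each gene contributes 3/4 (dominant) or 1/4 (recessive).
Target: long (fur length), smooth (fur texture), black (coat color)
Probability = product of independent per-trait probabilities
= 1/4 × 1/4 × 3/4 = 3/64
Expected count = 3/64 × 832 = 39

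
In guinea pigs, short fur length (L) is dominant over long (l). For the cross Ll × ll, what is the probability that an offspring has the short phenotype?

Punnett square for Ll × ll:
Offspring genotypes: 2 Ll, 2 ll
Total offspring: 4
Count with target: 2
Probability: 2/4 = 1/2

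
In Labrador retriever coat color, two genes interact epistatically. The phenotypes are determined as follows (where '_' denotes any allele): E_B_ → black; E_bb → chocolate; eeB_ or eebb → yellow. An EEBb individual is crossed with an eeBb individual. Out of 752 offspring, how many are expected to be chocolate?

Cross: EEBb × eeBb — consider each gene separately:
E gene: EE × ee → 4 Ee → 4 E_ (out of 4)
B gene: Bb × Bb → 1 BB, 2 Bb, 1 bb → 3 B_ : 1 bb (out of 4)
Genotype classes (out of 4 × 4 = 16): E_B_ = 4×3 = 12; E_bb = 4×1 = 4
Apply the phenotype rules: E_B_ (12) → black; E_bb (4) → chocolate
Phenotype counts (out of 16): 12 black, 4 chocolate
chocolate: 4 out of 16 → fraction 1/4
Expected count = 1/4 × 752 = 188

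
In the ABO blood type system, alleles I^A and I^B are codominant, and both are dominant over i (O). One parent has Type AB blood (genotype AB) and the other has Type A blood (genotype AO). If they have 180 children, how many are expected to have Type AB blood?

Cross: AB × AO
Possible offspring genotypes: 1 AA, 1 AO, 1 AB, 1 BO
Blood type counts: 2 Type A, 1 Type AB, 1 Type B
Probability of Type AB: 1/4
Expected count = 1/4 × 180 = 45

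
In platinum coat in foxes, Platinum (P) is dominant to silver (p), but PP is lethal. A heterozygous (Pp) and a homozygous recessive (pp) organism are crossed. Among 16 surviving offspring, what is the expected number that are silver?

Cross: Pp × pp
Punnett square offspring (before lethality): 2 Pp, 2 pp
No PP offspring are produced in this cross.
silver: 2 out of 4 → fraction 1/2
Expected count = 1/2 × 16 = 8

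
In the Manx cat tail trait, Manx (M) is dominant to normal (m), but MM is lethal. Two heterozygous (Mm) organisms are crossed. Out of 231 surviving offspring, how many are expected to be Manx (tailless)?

Cross: Mm × Mm
Punnett square offspring (before lethality): 1 MM, 2 Mm, 1 mm
The MM genotype is lethal (embryos die); surviving offspring: 2 Mm, 1 mm
Manx (tailless): 2 out of 3 → fraction 2/3
Expected count = 2/3 × 231 = 154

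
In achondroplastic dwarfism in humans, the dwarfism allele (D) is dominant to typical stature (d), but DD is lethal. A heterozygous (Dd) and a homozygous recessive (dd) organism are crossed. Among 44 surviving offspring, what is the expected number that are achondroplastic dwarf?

Cross: Dd × dd
Punnett square offspring (before lethality): 2 Dd, 2 dd
No DD offspring are produced in this cross.
achondroplastic dwarf: 2 out of 4 → fraction 1/2
Expected count = 1/2 × 44 = 22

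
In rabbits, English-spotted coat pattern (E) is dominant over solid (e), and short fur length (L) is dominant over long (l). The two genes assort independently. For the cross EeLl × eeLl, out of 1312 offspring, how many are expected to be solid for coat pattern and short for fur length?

Dihybrid cross EeLl × eeLl — consider each gene separately:
coat pattern: Ee × ee → 2 Ee, 2 ee → 2 E_ : 2 ee (out of 4)
fur length: Ll × Ll → 1 LL, 2 Ll, 1 ll → 3 L_ : 1 ll (out of 4)
Looking for: solid (ee) and short (L_)
P(solid) = 2/4, P(short) = 3/4
P(both) = 2/4 × 3/4 = 6/16 = 3/8
Expected count = 3/8 × 1312 = 492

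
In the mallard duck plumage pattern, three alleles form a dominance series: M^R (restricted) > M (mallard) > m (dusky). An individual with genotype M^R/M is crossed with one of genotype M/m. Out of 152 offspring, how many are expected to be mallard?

Cross: M^R/M × M/m
Allele dominance: M^R > M > m
Offspring genotypes: 1 M^R/M, 1 M^R/m, 1 M/M, 1 M/m
Phenotype counts: 2 restricted, 2 mallard
mallard: 2 out of 4 → fraction 1/2
Expected count = 1/2 × 152 = 76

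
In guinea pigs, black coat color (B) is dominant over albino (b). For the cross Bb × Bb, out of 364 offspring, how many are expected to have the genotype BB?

Punnett square for Bb × Bb:
Offspring genotypes: 1 BB, 2 Bb, 1 bb
Total offspring: 4
Count with target: 1
Probability: 1/4
Expected count = 1/4 × 364 = 91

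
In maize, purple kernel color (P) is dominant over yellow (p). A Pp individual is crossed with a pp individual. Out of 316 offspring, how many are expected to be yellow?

Punnett square for Pp × pp:
Offspring genotypes: 2 Pp, 2 pp
purple: 2, yellow: 2
yellow: 2 out of 4 → fraction 1/2
Expected count = 1/2 × 316 = 158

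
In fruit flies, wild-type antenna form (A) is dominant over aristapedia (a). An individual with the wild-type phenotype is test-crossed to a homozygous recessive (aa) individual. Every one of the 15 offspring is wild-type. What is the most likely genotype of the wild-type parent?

Test cross: ? × aa
All offspring are wild-type.
If the unknown parent were heterozygous (Aa), about half of 15 offspring would be aristapedia; none are. The unknown parent is most likely homozygous dominant (AA).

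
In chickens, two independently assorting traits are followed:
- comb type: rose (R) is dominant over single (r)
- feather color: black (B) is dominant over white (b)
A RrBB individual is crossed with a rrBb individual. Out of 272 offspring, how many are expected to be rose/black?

Dihybrid cross RrBB × rrBb — consider each gene separately:
comb type: Rr × rr → 2 Rr, 2 rr → 2 R_ : 2 rr (out of 4)
feather color: BB × Bb → 2 BB, 2 Bb → 4 B_ (out of 4)
Combine (counts out of 4 × 4 = 16): rose/black (R_B_) = 2×4 = 8; single/black (rrB_) = 2×4 = 8
Phenotype counts (out of 16): 8 rose/black, 8 single/black
rose/black: 8 out of 16 → fraction 1/2
Expected count = 1/2 × 272 = 136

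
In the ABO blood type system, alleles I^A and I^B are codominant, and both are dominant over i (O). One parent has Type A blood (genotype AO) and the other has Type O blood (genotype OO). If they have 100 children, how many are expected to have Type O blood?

Cross: AO × OO
Possible offspring genotypes: 2 AO, 2 OO
Blood type counts: 2 Type A, 2 Type O
Probability of Type O: 2/4 = 1/2
Expected count = 1/2 × 100 = 50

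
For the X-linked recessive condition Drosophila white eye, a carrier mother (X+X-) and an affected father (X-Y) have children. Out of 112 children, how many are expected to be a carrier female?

Cross: X+X- × X-Y
Offspring: 1 X+X-, 1 X+Y, 1 X-X-, 1 X-Y
Probability of a carrier female: 1/4
Expected count = 1/4 × 112 = 28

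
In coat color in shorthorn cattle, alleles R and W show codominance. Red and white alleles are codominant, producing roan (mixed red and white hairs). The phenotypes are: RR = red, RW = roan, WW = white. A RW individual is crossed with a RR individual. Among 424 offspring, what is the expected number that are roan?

Punnett square for RW × RR:
Offspring genotypes: 2 RR, 2 RW
Phenotype counts: 2 red, 2 roan
roan: 2 out of 4 → fraction 1/2
Expected count = 1/2 × 424 = 212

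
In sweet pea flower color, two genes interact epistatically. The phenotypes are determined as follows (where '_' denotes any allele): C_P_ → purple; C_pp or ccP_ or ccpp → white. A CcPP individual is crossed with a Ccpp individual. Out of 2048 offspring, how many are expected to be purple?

Cross: CcPP × Ccpp — consider each gene separately:
C gene: Cc × Cc → 1 CC, 2 Cc, 1 cc → 3 C_ : 1 cc (out of 4)
P gene: PP × pp → 4 Pp → 4 P_ (out of 4)
Genotype classes (out of 4 × 4 = 16): C_P_ = 3×4 = 12; ccP_ = 1×4 = 4
Apply the phenotype rules: C_P_ (12) → purple; ccP_ (4) → white
Phenotype counts (out of 16): 12 purple, 4 white
purple: 12 out of 16 → fraction 3/4
Expected count = 3/4 × 2048 = 1536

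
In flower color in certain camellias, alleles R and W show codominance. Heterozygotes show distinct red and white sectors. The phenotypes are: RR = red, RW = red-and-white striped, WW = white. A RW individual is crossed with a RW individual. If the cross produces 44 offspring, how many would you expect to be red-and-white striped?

Punnett square for RW × RW:
Offspring genotypes: 1 RR, 2 RW, 1 WW
Phenotype counts: 1 red, 2 red-and-white striped, 1 white
red-and-white striped: 2 out of 4 → fraction 1/2
Expected count = 1/2 × 44 = 22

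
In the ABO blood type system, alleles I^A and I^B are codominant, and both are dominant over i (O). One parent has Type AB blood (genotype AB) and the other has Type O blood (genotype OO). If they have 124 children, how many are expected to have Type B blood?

Cross: AB × OO
Possible offspring genotypes: 2 AO, 2 BO
Blood type counts: 2 Type A, 2 Type B
Probability of Type B: 2/4 = 1/2
Expected count = 1/2 × 124 = 62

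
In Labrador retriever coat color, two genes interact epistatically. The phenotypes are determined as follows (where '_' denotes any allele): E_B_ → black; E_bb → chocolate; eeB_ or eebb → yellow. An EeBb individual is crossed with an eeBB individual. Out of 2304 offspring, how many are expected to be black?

Cross: EeBb × eeBB — consider each gene separately:
E gene: Ee × ee → 2 Ee, 2 ee → 2 E_ : 2 ee (out of 4)
B gene: Bb × BB → 2 BB, 2 Bb → 4 B_ (out of 4)
Genotype classes (out of 4 × 4 = 16): E_B_ = 2×4 = 8; eeB_ = 2×4 = 8
Apply the phenotype rules: E_B_ (8) → black; eeB_ (8) → yellow
Phenotype counts (out of 16): 8 black, 8 yellow
black: 8 out of 16 → fraction 1/2
Expected count = 1/2 × 2304 = 1152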